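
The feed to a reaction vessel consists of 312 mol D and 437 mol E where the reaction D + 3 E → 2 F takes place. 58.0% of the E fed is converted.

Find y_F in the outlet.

0.291

E reacted = 0.58 × 437 = 253.5 mol; ν_E = −3, so ξ = 253.5/3 = 84.49 mol.
Outlet amounts (n = n₀ + ν ξ):
  D: 312 − 1(84.49) = 227.5
  E: 437 − 3(84.49) = 183.5
  F: 0 + 2(84.49) = 169
Total out = 580 mol; y_F = 169 / 580 = 0.2913.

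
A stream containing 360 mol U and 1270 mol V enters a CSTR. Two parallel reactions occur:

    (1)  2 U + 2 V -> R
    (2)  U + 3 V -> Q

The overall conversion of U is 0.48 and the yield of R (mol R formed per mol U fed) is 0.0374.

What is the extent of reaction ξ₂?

Yield of R: 1ξ₁ / 360 = 0.0374 → ξ₁ = 13.46 mol.
Conversion of U: 2ξ₁ + 1ξ₂ = 0.48 × 360 = 172.8 → ξ₂ = 145.9 mol.
Outlet amounts (n = n₀ + Σ ν·ξ):
  U: 360 − 2(13.46) − 1(145.9) = 187.2
  V: 1270 − 2(13.46) − 3(145.9) = 805.5
  R: 0 + 1(13.46) = 13.46
  Q: 0 + 1(145.9) = 145.9

ξ₂ = 146 mol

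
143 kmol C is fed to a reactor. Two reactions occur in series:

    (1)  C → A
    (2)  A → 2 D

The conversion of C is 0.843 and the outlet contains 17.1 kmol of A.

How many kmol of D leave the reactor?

Conversion of C: C consumed = 1ξ₁ = 0.843 × 143 → ξ₁ = 120.5 kmol.
A balance: n_A = 0 + 1ξ₁ − 1ξ₂ = 17.1 → ξ₂ = (1·120.5 − 17.1)/1 = 103.4 kmol.
Outlet amounts (n = n₀ + Σ ν·ξ):
  C: 143 − 1(120.5) = 22.45
  A: 0 + 1(120.5) − 1(103.4) = 17.1
  D: 0 + 2(103.4) = 206.9

207 kmol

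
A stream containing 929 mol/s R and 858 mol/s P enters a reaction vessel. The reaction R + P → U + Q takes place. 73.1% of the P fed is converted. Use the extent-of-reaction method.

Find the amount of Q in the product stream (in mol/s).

P reacted = 0.731 × 858 = 627.2 mol/s; ν_P = −1, so ξ = 627.2/1 = 627.2 mol/s.
Outlet amounts (n = n₀ + ν ξ):
  R: 929 − 1(627.2) = 301.8
  P: 858 − 1(627.2) = 230.8
  U: 0 + 1(627.2) = 627.2
  Q: 0 + 1(627.2) = 627.2

627 mol/s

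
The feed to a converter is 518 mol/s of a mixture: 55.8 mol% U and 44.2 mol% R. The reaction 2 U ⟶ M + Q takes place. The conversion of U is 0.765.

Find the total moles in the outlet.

518 mol/s

U reacted = 0.765 × 289 = 221.1 mol/s; ν_U = −2, so ξ = 221.1/2 = 110.6 mol/s.
Outlet amounts (n = n₀ + ν ξ):
  U: 289 − 2(110.6) = 67.93
  M: 0 + 1(110.6) = 110.6
  Q: 0 + 1(110.6) = 110.6
  R: 229 (inert)
Total out = 67.93 + 110.6 + 110.6 + 229 = 518 mol/s.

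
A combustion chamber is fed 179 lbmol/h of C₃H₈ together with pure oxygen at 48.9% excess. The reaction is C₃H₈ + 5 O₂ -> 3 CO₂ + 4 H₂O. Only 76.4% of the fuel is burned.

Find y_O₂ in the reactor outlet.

0.394

Stoichiometric O₂ = 5 × 179 = 895 lbmol/h; O₂ fed = 895 × 1.489 = 1333 lbmol/h.
Fuel reacted = 0.764 × 179 → ξ = 136.8 lbmol/h.
Outlet (n = n₀ + ν ξ):
  C₃H₈: 179 − 1(136.8) = 42.24
  O₂: 1333 − 5(136.8) = 648.9
  CO₂: 0 + 3(136.8) = 410.3
  H₂O: 0 + 4(136.8) = 547
Total out = 1648 lbmol/h; y_O₂ = 648.9 / 1648 = 0.3936.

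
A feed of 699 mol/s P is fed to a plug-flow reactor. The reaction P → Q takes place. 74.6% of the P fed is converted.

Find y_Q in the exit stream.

0.746

P reacted = 0.746 × 699 = 521.5 mol/s; ν_P = −1, so ξ = 521.5/1 = 521.5 mol/s.
Outlet amounts (n = n₀ + ν ξ):
  P: 699 − 1(521.5) = 177.5
  Q: 0 + 1(521.5) = 521.5
Total out = 699 mol/s; y_Q = 521.5 / 699 = 0.746.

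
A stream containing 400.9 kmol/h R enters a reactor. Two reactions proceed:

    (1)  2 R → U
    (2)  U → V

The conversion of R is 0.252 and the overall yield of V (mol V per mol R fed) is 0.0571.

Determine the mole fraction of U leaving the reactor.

Conversion of R: R consumed = 2ξ₁ = 0.252 × 400.9 → ξ₁ = 50.51 kmol/h.
Yield of V: 1ξ₂ / 400.9 = 0.0571 → ξ₂ = 22.89 kmol/h.
Outlet amounts (n = n₀ + Σ ν·ξ):
  R: 400.9 − 2(50.51) = 299.9
  U: 0 + 1(50.51) − 1(22.89) = 27.62
  V: 0 + 1(22.89) = 22.89
Total out = 350.4 kmol/h; y_U = 27.62 / 350.4 = 0.07883.

0.0788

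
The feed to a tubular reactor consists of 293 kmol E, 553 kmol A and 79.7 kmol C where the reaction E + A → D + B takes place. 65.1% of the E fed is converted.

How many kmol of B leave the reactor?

191 kmol

E reacted = 0.651 × 293 = 190.7 kmol; ν_E = −1, so ξ = 190.7/1 = 190.7 kmol.
Outlet amounts (n = n₀ + ν ξ):
  E: 293 − 1(190.7) = 102.3
  A: 553 − 1(190.7) = 362.3
  D: 0 + 1(190.7) = 190.7
  B: 0 + 1(190.7) = 190.7
  C: 79.7 (inert)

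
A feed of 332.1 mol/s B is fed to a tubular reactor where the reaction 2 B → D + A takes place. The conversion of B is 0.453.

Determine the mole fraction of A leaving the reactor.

B reacted = 0.453 × 332.1 = 150.4 mol/s; ν_B = −2, so ξ = 150.4/2 = 75.22 mol/s.
Outlet amounts (n = n₀ + ν ξ):
  B: 332.1 − 2(75.22) = 181.7
  D: 0 + 1(75.22) = 75.22
  A: 0 + 1(75.22) = 75.22
Total out = 332.1 mol/s; y_A = 75.22 / 332.1 = 0.2265.

0.227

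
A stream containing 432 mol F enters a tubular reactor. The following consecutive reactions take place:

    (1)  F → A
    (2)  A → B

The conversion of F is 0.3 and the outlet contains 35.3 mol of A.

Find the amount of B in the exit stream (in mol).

Conversion of F: F consumed = 1ξ₁ = 0.3 × 432 → ξ₁ = 129.6 mol.
A balance: n_A = 0 + 1ξ₁ − 1ξ₂ = 35.3 → ξ₂ = (1·129.6 − 35.3)/1 = 94.3 mol.
Outlet amounts (n = n₀ + Σ ν·ξ):
  F: 432 − 1(129.6) = 302.4
  A: 0 + 1(129.6) − 1(94.3) = 35.3
  B: 0 + 1(94.3) = 94.3

94.3 mol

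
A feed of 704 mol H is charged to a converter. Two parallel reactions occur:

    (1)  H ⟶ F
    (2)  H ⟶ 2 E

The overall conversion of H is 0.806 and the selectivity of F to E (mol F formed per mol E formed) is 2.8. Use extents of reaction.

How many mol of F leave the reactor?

481 mol

Conversion of H: H consumed = 0.806 × 704 = 567.4 mol = 1ξ₁ + 1ξ₂.
Selectivity: 1ξ₁ / (2ξ₂) = 2.8 → ξ₁ = 5.6 ξ₂.
Substitute: (1·5.6 + 1) ξ₂ = 567.4 → ξ₂ = 85.97 mol, ξ₁ = 481.5 mol.
Outlet amounts (n = n₀ + Σ ν·ξ):
  H: 704 − 1(481.5) − 1(85.97) = 136.6
  F: 0 + 1(481.5) = 481.5
  E: 0 + 2(85.97) = 171.9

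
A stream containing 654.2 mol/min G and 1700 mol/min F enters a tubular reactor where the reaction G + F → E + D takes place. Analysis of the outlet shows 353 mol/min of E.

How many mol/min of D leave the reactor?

For E: n = n₀ + 1ξ → 353 = 0 + 1ξ, giving ξ = 353 mol/min.
Outlet amounts (n = n₀ + ν ξ):
  G: 654.2 − 1(353) = 301.2
  F: 1700 − 1(353) = 1347
  E: 0 + 1(353) = 353
  D: 0 + 1(353) = 353

353 mol/min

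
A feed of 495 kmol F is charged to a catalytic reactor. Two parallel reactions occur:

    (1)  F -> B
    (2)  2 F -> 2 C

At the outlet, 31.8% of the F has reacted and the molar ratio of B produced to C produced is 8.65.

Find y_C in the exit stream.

Conversion of F: F consumed = 0.318 × 495 = 157.4 kmol = 1ξ₁ + 2ξ₂.
Selectivity: 1ξ₁ / (2ξ₂) = 8.65 → ξ₁ = 17.3 ξ₂.
Substitute: (1·17.3 + 2) ξ₂ = 157.4 → ξ₂ = 8.156 kmol, ξ₁ = 141.1 kmol.
Outlet amounts (n = n₀ + Σ ν·ξ):
  F: 495 − 1(141.1) − 2(8.156) = 337.6
  B: 0 + 1(141.1) = 141.1
  C: 0 + 2(8.156) = 16.31
Total out = 495 kmol; y_C = 16.31 / 495 = 0.03295.

0.033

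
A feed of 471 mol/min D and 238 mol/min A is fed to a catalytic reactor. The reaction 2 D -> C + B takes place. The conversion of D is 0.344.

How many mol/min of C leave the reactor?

81 mol/min

D reacted = 0.344 × 471 = 162 mol/min; ν_D = −2, so ξ = 162/2 = 81.01 mol/min.
Outlet amounts (n = n₀ + ν ξ):
  D: 471 − 2(81.01) = 309
  C: 0 + 1(81.01) = 81.01
  B: 0 + 1(81.01) = 81.01
  A: 238 (inert)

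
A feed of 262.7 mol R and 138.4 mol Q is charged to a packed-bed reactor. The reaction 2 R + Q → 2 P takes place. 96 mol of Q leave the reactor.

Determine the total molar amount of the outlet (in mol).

359 mol

For Q: n = n₀ − 1ξ → 96 = 138.4 − 1ξ, giving ξ = 42.4 mol.
Outlet amounts (n = n₀ + ν ξ):
  R: 262.7 − 2(42.4) = 177.9
  Q: 138.4 − 1(42.4) = 96
  P: 0 + 2(42.4) = 84.8
Total out = 177.9 + 96 + 84.8 = 358.7 mol.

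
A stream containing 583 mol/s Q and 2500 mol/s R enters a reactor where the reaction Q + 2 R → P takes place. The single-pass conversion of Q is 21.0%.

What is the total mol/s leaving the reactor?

2840 mol/s

Q reacted = 0.21 × 583 = 122.4 mol/s; ν_Q = −1, so ξ = 122.4/1 = 122.4 mol/s.
Outlet amounts (n = n₀ + ν ξ):
  Q: 583 − 1(122.4) = 460.6
  R: 2500 − 2(122.4) = 2255
  P: 0 + 1(122.4) = 122.4
Total out = 460.6 + 2255 + 122.4 = 2838 mol/s.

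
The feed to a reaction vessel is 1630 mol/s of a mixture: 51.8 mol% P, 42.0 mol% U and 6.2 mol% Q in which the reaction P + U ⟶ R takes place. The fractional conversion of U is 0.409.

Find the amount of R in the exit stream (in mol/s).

U reacted = 0.409 × 684.6 = 280 mol/s; ν_U = −1, so ξ = 280/1 = 280 mol/s.
Outlet amounts (n = n₀ + ν ξ):
  P: 844.3 − 1(280) = 564.3
  U: 684.6 − 1(280) = 404.6
  R: 0 + 1(280) = 280
  Q: 101.1 (inert)

280 mol/s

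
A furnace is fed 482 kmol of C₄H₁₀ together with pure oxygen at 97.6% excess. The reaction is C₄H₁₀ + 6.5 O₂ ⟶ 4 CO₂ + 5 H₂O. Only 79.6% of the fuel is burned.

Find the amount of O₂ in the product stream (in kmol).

Stoichiometric O₂ = 6.5 × 482 = 3133 kmol; O₂ fed = 3133 × 1.976 = 6191 kmol.
Fuel reacted = 0.796 × 482 → ξ = 383.7 kmol.
Outlet (n = n₀ + ν ξ):
  C₄H₁₀: 482 − 1(383.7) = 98.33
  O₂: 6191 − 6.5(383.7) = 3697
  CO₂: 0 + 4(383.7) = 1535
  H₂O: 0 + 5(383.7) = 1918

3700 kmol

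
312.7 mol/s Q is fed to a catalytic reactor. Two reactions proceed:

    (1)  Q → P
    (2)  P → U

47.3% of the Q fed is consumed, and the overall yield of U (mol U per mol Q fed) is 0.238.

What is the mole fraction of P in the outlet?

0.235

Conversion of Q: Q consumed = 1ξ₁ = 0.473 × 312.7 → ξ₁ = 147.9 mol/s.
Yield of U: 1ξ₂ / 312.7 = 0.238 → ξ₂ = 74.42 mol/s.
Outlet amounts (n = n₀ + Σ ν·ξ):
  Q: 312.7 − 1(147.9) = 164.8
  P: 0 + 1(147.9) − 1(74.42) = 73.48
  U: 0 + 1(74.42) = 74.42
Total out = 312.7 mol/s; y_P = 73.48 / 312.7 = 0.235.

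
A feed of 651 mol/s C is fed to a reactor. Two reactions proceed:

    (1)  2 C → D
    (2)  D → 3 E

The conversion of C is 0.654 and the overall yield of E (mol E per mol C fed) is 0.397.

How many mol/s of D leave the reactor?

Conversion of C: C consumed = 2ξ₁ = 0.654 × 651 → ξ₁ = 212.9 mol/s.
Yield of E: 3ξ₂ / 651 = 0.397 → ξ₂ = 86.15 mol/s.
Outlet amounts (n = n₀ + Σ ν·ξ):
  C: 651 − 2(212.9) = 225.2
  D: 0 + 1(212.9) − 1(86.15) = 126.7
  E: 0 + 3(86.15) = 258.4

127 mol/s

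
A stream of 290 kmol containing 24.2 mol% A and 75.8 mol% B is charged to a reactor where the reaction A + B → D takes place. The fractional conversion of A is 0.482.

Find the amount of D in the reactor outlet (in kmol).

33.8 kmol

A reacted = 0.482 × 70.18 = 33.83 kmol; ν_A = −1, so ξ = 33.83/1 = 33.83 kmol.
Outlet amounts (n = n₀ + ν ξ):
  A: 70.18 − 1(33.83) = 36.35
  B: 219.8 − 1(33.83) = 186
  D: 0 + 1(33.83) = 33.83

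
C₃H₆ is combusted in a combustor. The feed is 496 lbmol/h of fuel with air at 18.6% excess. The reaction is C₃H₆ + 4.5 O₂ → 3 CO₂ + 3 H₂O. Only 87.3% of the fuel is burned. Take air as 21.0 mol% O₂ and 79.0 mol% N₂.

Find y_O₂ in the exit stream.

0.0525

Stoichiometric O₂ = 4.5 × 496 = 2232 lbmol/h; O₂ fed = 2232 × 1.186 = 2647 lbmol/h.
N₂ fed = 2647 × 79/21 = 9958 lbmol/h.
Fuel reacted = 0.873 × 496 → ξ = 433 lbmol/h.
Outlet (n = n₀ + ν ξ):
  C₃H₆: 496 − 1(433) = 62.99
  O₂: 2647 − 4.5(433) = 698.6
  N₂: 9958 (inert)
  CO₂: 0 + 3(433) = 1299
  H₂O: 0 + 3(433) = 1299
Total out = 13320 lbmol/h; y_O₂ = 698.6 / 13320 = 0.05246.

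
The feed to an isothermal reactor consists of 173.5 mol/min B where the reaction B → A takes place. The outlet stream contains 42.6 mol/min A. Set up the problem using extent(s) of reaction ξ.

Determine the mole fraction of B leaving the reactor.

For A: n = n₀ + 1ξ → 42.6 = 0 + 1ξ, giving ξ = 42.6 mol/min.
Outlet amounts (n = n₀ + ν ξ):
  B: 173.5 − 1(42.6) = 130.9
  A: 0 + 1(42.6) = 42.6
Total out = 173.5 mol/min; y_B = 130.9 / 173.5 = 0.7545.

0.754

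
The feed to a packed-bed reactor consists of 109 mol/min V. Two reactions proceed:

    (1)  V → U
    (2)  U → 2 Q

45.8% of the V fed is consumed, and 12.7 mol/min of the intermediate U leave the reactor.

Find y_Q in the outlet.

Conversion of V: V consumed = 1ξ₁ = 0.458 × 109 → ξ₁ = 49.92 mol/min.
U balance: n_U = 0 + 1ξ₁ − 1ξ₂ = 12.7 → ξ₂ = (1·49.92 − 12.7)/1 = 37.22 mol/min.
Outlet amounts (n = n₀ + Σ ν·ξ):
  V: 109 − 1(49.92) = 59.08
  U: 0 + 1(49.92) − 1(37.22) = 12.7
  Q: 0 + 2(37.22) = 74.44
Total out = 146.2 mol/min; y_Q = 74.44 / 146.2 = 0.5091.

0.509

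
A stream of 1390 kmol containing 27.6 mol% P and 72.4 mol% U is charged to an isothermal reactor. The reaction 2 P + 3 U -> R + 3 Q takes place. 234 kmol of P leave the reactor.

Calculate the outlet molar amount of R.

For P: n = n₀ − 2ξ → 234 = 383.6 − 2ξ, giving ξ = 74.82 kmol.
Outlet amounts (n = n₀ + ν ξ):
  P: 383.6 − 2(74.82) = 234
  U: 1006 − 3(74.82) = 781.9
  R: 0 + 1(74.82) = 74.82
  Q: 0 + 3(74.82) = 224.5

74.8 kmol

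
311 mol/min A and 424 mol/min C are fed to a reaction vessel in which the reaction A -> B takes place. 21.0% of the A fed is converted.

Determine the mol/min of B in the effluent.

65.3 mol/min

A reacted = 0.21 × 311 = 65.31 mol/min; ν_A = −1, so ξ = 65.31/1 = 65.31 mol/min.
Outlet amounts (n = n₀ + ν ξ):
  A: 311 − 1(65.31) = 245.7
  B: 0 + 1(65.31) = 65.31
  C: 424 (inert)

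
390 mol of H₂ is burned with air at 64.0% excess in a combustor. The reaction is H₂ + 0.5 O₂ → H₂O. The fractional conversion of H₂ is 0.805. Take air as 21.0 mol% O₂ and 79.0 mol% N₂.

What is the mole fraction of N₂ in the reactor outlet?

Stoichiometric O₂ = 0.5 × 390 = 195 mol; O₂ fed = 195 × 1.640 = 319.8 mol.
N₂ fed = 319.8 × 79/21 = 1203 mol.
Fuel reacted = 0.805 × 390 → ξ = 314 mol.
Outlet (n = n₀ + ν ξ):
  H₂: 390 − 1(314) = 76.05
  O₂: 319.8 − 0.5(314) = 162.8
  N₂: 1203 (inert)
  H₂O: 0 + 1(314) = 314
Total out = 1756 mol; y_N₂ = 1203 / 1756 = 0.6852.

0.685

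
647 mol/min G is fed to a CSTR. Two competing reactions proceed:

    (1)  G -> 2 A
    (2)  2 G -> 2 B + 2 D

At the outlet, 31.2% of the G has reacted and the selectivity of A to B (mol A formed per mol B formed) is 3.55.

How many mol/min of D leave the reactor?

Conversion of G: G consumed = 0.312 × 647 = 201.9 mol/min = 1ξ₁ + 2ξ₂.
Selectivity: 2ξ₁ / (2ξ₂) = 3.55 → ξ₁ = 3.55 ξ₂.
Substitute: (1·3.55 + 2) ξ₂ = 201.9 → ξ₂ = 36.37 mol/min, ξ₁ = 129.1 mol/min.
Outlet amounts (n = n₀ + Σ ν·ξ):
  G: 647 − 1(129.1) − 2(36.37) = 445.1
  A: 0 + 2(129.1) = 258.2
  B: 0 + 2(36.37) = 72.74
  D: 0 + 2(36.37) = 72.74

72.7 mol/min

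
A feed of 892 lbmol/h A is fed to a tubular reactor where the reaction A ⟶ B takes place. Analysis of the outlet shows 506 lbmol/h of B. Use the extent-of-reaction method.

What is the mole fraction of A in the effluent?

0.433

For B: n = n₀ + 1ξ → 506 = 0 + 1ξ, giving ξ = 506 lbmol/h.
Outlet amounts (n = n₀ + ν ξ):
  A: 892 − 1(506) = 386
  B: 0 + 1(506) = 506
Total out = 892 lbmol/h; y_A = 386 / 892 = 0.4327.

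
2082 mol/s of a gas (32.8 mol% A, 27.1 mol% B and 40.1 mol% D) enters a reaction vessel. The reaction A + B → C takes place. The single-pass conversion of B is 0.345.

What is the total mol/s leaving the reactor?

1890 mol/s

B reacted = 0.345 × 564.2 = 194.7 mol/s; ν_B = −1, so ξ = 194.7/1 = 194.7 mol/s.
Outlet amounts (n = n₀ + ν ξ):
  A: 682.9 − 1(194.7) = 488.2
  B: 564.2 − 1(194.7) = 369.6
  C: 0 + 1(194.7) = 194.7
  D: 834.9 (inert)
Total out = 488.2 + 369.6 + 194.7 + 834.9 = 1887 mol/s.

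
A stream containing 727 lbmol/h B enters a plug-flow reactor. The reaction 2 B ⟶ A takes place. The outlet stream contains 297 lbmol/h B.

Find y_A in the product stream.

For B: n = n₀ − 2ξ → 297 = 727 − 2ξ, giving ξ = 215 lbmol/h.
Outlet amounts (n = n₀ + ν ξ):
  B: 727 − 2(215) = 297
  A: 0 + 1(215) = 215
Total out = 512 lbmol/h; y_A = 215 / 512 = 0.4199.

0.42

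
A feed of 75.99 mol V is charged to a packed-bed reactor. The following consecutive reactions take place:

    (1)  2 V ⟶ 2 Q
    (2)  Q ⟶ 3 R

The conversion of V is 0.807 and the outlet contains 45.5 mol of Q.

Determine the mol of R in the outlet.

47.5 mol

Conversion of V: V consumed = 2ξ₁ = 0.807 × 75.99 → ξ₁ = 30.66 mol.
Q balance: n_Q = 0 + 2ξ₁ − 1ξ₂ = 45.5 → ξ₂ = (2·30.66 − 45.5)/1 = 15.82 mol.
Outlet amounts (n = n₀ + Σ ν·ξ):
  V: 75.99 − 2(30.66) = 14.67
  Q: 0 + 2(30.66) − 1(15.82) = 45.5
  R: 0 + 3(15.82) = 47.47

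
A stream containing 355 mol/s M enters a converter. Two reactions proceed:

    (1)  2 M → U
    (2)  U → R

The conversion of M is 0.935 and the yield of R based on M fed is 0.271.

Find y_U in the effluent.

Conversion of M: M consumed = 2ξ₁ = 0.935 × 355 → ξ₁ = 166 mol/s.
Yield of R: 1ξ₂ / 355 = 0.271 → ξ₂ = 96.21 mol/s.
Outlet amounts (n = n₀ + Σ ν·ξ):
  M: 355 − 2(166) = 23.07
  U: 0 + 1(166) − 1(96.21) = 69.76
  R: 0 + 1(96.21) = 96.21
Total out = 189 mol/s; y_U = 69.76 / 189 = 0.369.

0.369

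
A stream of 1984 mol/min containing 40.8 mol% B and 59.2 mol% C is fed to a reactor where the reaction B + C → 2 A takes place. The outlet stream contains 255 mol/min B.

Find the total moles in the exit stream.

For B: n = n₀ − 1ξ → 255 = 809.5 − 1ξ, giving ξ = 554.5 mol/min.
Outlet amounts (n = n₀ + ν ξ):
  B: 809.5 − 1(554.5) = 255
  C: 1175 − 1(554.5) = 620.1
  A: 0 + 2(554.5) = 1109
Total out = 255 + 620.1 + 1109 = 1984 mol/min.

1980 mol/min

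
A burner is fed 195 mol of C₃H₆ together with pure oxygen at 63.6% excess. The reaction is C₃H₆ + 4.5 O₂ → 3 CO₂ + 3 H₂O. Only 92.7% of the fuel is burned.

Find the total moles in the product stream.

Stoichiometric O₂ = 4.5 × 195 = 877.5 mol; O₂ fed = 877.5 × 1.636 = 1436 mol.
Fuel reacted = 0.927 × 195 → ξ = 180.8 mol.
Outlet (n = n₀ + ν ξ):
  C₃H₆: 195 − 1(180.8) = 14.23
  O₂: 1436 − 4.5(180.8) = 622.1
  CO₂: 0 + 3(180.8) = 542.3
  H₂O: 0 + 3(180.8) = 542.3
Total out = 14.23 + 622.1 + 542.3 + 542.3 = 1721 mol.

1720 mol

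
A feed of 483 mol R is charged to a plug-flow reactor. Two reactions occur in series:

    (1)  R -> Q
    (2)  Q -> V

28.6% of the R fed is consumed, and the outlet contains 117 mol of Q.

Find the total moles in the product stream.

Conversion of R: R consumed = 1ξ₁ = 0.286 × 483 → ξ₁ = 138.1 mol.
Q balance: n_Q = 0 + 1ξ₁ − 1ξ₂ = 117 → ξ₂ = (1·138.1 − 117)/1 = 21.14 mol.
Outlet amounts (n = n₀ + Σ ν·ξ):
  R: 483 − 1(138.1) = 344.9
  Q: 0 + 1(138.1) − 1(21.14) = 117
  V: 0 + 1(21.14) = 21.14
Total out = 344.9 + 117 + 21.14 = 483 mol.

483 mol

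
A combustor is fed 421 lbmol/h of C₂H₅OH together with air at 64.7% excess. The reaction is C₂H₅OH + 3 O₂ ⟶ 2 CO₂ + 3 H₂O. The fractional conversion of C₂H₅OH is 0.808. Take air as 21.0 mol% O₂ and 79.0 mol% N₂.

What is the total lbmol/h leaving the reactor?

Stoichiometric O₂ = 3 × 421 = 1263 lbmol/h; O₂ fed = 1263 × 1.647 = 2080 lbmol/h.
N₂ fed = 2080 × 79/21 = 7825 lbmol/h.
Fuel reacted = 0.808 × 421 → ξ = 340.2 lbmol/h.
Outlet (n = n₀ + ν ξ):
  C₂H₅OH: 421 − 1(340.2) = 80.83
  O₂: 2080 − 3(340.2) = 1060
  N₂: 7825 (inert)
  CO₂: 0 + 2(340.2) = 680.3
  H₂O: 0 + 3(340.2) = 1021
Total out = 80.83 + 1060 + 7825 + 680.3 + 1021 = 10670 lbmol/h.

10700 lbmol/h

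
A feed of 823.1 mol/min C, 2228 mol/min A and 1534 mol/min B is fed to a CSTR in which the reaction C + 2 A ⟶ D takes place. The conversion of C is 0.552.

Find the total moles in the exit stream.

C reacted = 0.552 × 823.1 = 454.4 mol/min; ν_C = −1, so ξ = 454.4/1 = 454.4 mol/min.
Outlet amounts (n = n₀ + ν ξ):
  C: 823.1 − 1(454.4) = 368.7
  A: 2228 − 2(454.4) = 1319
  D: 0 + 1(454.4) = 454.4
  B: 1534 (inert)
Total out = 368.7 + 1319 + 454.4 + 1534 = 3676 mol/min.

3680 mol/min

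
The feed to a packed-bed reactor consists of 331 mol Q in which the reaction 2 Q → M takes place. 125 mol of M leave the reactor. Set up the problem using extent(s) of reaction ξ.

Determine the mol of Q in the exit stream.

81 mol

For M: n = n₀ + 1ξ → 125 = 0 + 1ξ, giving ξ = 125 mol.
Outlet amounts (n = n₀ + ν ξ):
  Q: 331 − 2(125) = 81
  M: 0 + 1(125) = 125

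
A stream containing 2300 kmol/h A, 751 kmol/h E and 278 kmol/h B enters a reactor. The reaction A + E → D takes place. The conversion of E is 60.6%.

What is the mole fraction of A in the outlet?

E reacted = 0.606 × 751 = 455.1 kmol/h; ν_E = −1, so ξ = 455.1/1 = 455.1 kmol/h.
Outlet amounts (n = n₀ + ν ξ):
  A: 2300 − 1(455.1) = 1845
  E: 751 − 1(455.1) = 295.9
  D: 0 + 1(455.1) = 455.1
  B: 278 (inert)
Total out = 2874 kmol/h; y_A = 1845 / 2874 = 0.6419.

0.642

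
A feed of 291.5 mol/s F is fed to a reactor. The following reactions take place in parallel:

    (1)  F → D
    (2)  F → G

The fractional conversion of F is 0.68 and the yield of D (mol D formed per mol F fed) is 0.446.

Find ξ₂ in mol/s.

ξ₂ = 68.2 mol/s

Yield of D: 1ξ₁ / 291.5 = 0.446 → ξ₁ = 130 mol/s.
Conversion of F: 1ξ₁ + 1ξ₂ = 0.68 × 291.5 = 198.2 → ξ₂ = 68.21 mol/s.
Outlet amounts (n = n₀ + Σ ν·ξ):
  F: 291.5 − 1(130) − 1(68.21) = 93.28
  D: 0 + 1(130) = 130
  G: 0 + 1(68.21) = 68.21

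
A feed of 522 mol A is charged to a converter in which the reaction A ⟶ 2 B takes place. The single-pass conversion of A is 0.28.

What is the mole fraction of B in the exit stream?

A reacted = 0.28 × 522 = 146.2 mol; ν_A = −1, so ξ = 146.2/1 = 146.2 mol.
Outlet amounts (n = n₀ + ν ξ):
  A: 522 − 1(146.2) = 375.8
  B: 0 + 2(146.2) = 292.3
Total out = 668.2 mol; y_B = 292.3 / 668.2 = 0.4375.

0.438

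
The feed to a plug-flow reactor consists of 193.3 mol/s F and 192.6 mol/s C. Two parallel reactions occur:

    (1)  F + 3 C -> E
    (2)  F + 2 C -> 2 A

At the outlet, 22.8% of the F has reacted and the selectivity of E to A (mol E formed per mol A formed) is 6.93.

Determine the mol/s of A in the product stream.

5.93 mol/s

Conversion of F: F consumed = 0.228 × 193.3 = 44.07 mol/s = 1ξ₁ + 1ξ₂.
Selectivity: 1ξ₁ / (2ξ₂) = 6.93 → ξ₁ = 13.86 ξ₂.
Substitute: (1·13.86 + 1) ξ₂ = 44.07 → ξ₂ = 2.966 mol/s, ξ₁ = 41.11 mol/s.
Outlet amounts (n = n₀ + Σ ν·ξ):
  F: 193.3 − 1(41.11) − 1(2.966) = 149.2
  C: 192.6 − 3(41.11) − 2(2.966) = 63.35
  E: 0 + 1(41.11) = 41.11
  A: 0 + 2(2.966) = 5.932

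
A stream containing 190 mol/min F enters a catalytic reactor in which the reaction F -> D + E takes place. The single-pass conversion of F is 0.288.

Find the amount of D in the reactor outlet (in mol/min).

54.7 mol/min

F reacted = 0.288 × 190 = 54.72 mol/min; ν_F = −1, so ξ = 54.72/1 = 54.72 mol/min.
Outlet amounts (n = n₀ + ν ξ):
  F: 190 − 1(54.72) = 135.3
  D: 0 + 1(54.72) = 54.72
  E: 0 + 1(54.72) = 54.72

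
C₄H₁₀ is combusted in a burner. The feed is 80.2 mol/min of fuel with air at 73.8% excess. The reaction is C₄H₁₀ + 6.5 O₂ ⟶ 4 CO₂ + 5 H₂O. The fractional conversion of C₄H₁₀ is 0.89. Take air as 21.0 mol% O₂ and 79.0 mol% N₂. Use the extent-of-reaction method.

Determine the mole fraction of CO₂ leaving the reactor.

0.0634

Stoichiometric O₂ = 6.5 × 80.2 = 521.3 mol/min; O₂ fed = 521.3 × 1.738 = 906 mol/min.
N₂ fed = 906 × 79/21 = 3408 mol/min.
Fuel reacted = 0.89 × 80.2 → ξ = 71.38 mol/min.
Outlet (n = n₀ + ν ξ):
  C₄H₁₀: 80.2 − 1(71.38) = 8.822
  O₂: 906 − 6.5(71.38) = 442.1
  N₂: 3408 (inert)
  CO₂: 0 + 4(71.38) = 285.5
  H₂O: 0 + 5(71.38) = 356.9
Total out = 4502 mol/min; y_CO₂ = 285.5 / 4502 = 0.06342.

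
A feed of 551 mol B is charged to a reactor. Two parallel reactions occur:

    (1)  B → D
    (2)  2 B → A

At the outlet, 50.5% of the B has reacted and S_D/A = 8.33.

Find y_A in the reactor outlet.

0.0514

Conversion of B: B consumed = 0.505 × 551 = 278.3 mol = 1ξ₁ + 2ξ₂.
Selectivity: 1ξ₁ / (1ξ₂) = 8.33 → ξ₁ = 8.33 ξ₂.
Substitute: (1·8.33 + 2) ξ₂ = 278.3 → ξ₂ = 26.94 mol, ξ₁ = 224.4 mol.
Outlet amounts (n = n₀ + Σ ν·ξ):
  B: 551 − 1(224.4) − 2(26.94) = 272.7
  D: 0 + 1(224.4) = 224.4
  A: 0 + 1(26.94) = 26.94
Total out = 524.1 mol; y_A = 26.94 / 524.1 = 0.0514.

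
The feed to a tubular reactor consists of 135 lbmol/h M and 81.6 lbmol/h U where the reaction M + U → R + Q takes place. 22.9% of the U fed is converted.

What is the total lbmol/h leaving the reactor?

U reacted = 0.229 × 81.6 = 18.69 lbmol/h; ν_U = −1, so ξ = 18.69/1 = 18.69 lbmol/h.
Outlet amounts (n = n₀ + ν ξ):
  M: 135 − 1(18.69) = 116.3
  U: 81.6 − 1(18.69) = 62.91
  R: 0 + 1(18.69) = 18.69
  Q: 0 + 1(18.69) = 18.69
Total out = 116.3 + 62.91 + 18.69 + 18.69 = 216.6 lbmol/h.

217 lbmol/h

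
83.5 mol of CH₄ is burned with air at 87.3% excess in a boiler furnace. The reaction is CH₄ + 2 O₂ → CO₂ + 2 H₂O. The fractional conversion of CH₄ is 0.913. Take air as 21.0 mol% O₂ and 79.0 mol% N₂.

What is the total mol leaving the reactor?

1570 mol

Stoichiometric O₂ = 2 × 83.5 = 167 mol; O₂ fed = 167 × 1.873 = 312.8 mol.
N₂ fed = 312.8 × 79/21 = 1177 mol.
Fuel reacted = 0.913 × 83.5 → ξ = 76.24 mol.
Outlet (n = n₀ + ν ξ):
  CH₄: 83.5 − 1(76.24) = 7.264
  O₂: 312.8 − 2(76.24) = 160.3
  N₂: 1177 (inert)
  CO₂: 0 + 1(76.24) = 76.24
  H₂O: 0 + 2(76.24) = 152.5
Total out = 7.264 + 160.3 + 1177 + 76.24 + 152.5 = 1573 mol.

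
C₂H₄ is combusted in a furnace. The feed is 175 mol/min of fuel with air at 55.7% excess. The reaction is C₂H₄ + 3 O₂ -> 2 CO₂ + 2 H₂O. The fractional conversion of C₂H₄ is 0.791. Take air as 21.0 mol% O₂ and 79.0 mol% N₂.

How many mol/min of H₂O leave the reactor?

277 mol/min

Stoichiometric O₂ = 3 × 175 = 525 mol/min; O₂ fed = 525 × 1.557 = 817.4 mol/min.
N₂ fed = 817.4 × 79/21 = 3075 mol/min.
Fuel reacted = 0.791 × 175 → ξ = 138.4 mol/min.
Outlet (n = n₀ + ν ξ):
  C₂H₄: 175 − 1(138.4) = 36.57
  O₂: 817.4 − 3(138.4) = 402.1
  N₂: 3075 (inert)
  CO₂: 0 + 2(138.4) = 276.9
  H₂O: 0 + 2(138.4) = 276.9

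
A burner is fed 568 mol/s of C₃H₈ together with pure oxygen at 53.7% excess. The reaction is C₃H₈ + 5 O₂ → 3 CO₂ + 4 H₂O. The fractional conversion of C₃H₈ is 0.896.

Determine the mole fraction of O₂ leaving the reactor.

0.335

Stoichiometric O₂ = 5 × 568 = 2840 mol/s; O₂ fed = 2840 × 1.537 = 4365 mol/s.
Fuel reacted = 0.896 × 568 → ξ = 508.9 mol/s.
Outlet (n = n₀ + ν ξ):
  C₃H₈: 568 − 1(508.9) = 59.07
  O₂: 4365 − 5(508.9) = 1820
  CO₂: 0 + 3(508.9) = 1527
  H₂O: 0 + 4(508.9) = 2036
Total out = 5442 mol/s; y_O₂ = 1820 / 5442 = 0.3345.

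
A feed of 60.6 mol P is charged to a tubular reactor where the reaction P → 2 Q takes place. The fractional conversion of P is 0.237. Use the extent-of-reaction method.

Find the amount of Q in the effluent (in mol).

P reacted = 0.237 × 60.6 = 14.36 mol; ν_P = −1, so ξ = 14.36/1 = 14.36 mol.
Outlet amounts (n = n₀ + ν ξ):
  P: 60.6 − 1(14.36) = 46.24
  Q: 0 + 2(14.36) = 28.72

28.7 mol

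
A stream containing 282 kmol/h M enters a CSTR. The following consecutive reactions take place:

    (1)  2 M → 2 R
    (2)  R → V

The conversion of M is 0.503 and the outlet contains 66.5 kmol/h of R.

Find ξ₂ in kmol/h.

ξ₂ = 75.3 kmol/h

Conversion of M: M consumed = 2ξ₁ = 0.503 × 282 → ξ₁ = 70.92 kmol/h.
R balance: n_R = 0 + 2ξ₁ − 1ξ₂ = 66.5 → ξ₂ = (2·70.92 − 66.5)/1 = 75.35 kmol/h.
Outlet amounts (n = n₀ + Σ ν·ξ):
  M: 282 − 2(70.92) = 140.2
  R: 0 + 2(70.92) − 1(75.35) = 66.5
  V: 0 + 1(75.35) = 75.35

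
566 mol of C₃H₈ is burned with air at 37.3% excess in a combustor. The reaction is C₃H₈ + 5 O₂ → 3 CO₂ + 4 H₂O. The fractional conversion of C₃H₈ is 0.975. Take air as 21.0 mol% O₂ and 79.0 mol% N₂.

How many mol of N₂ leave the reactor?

14600 mol

Stoichiometric O₂ = 5 × 566 = 2830 mol; O₂ fed = 2830 × 1.373 = 3886 mol.
N₂ fed = 3886 × 79/21 = 14620 mol.
Fuel reacted = 0.975 × 566 → ξ = 551.9 mol.
Outlet (n = n₀ + ν ξ):
  C₃H₈: 566 − 1(551.9) = 14.15
  O₂: 3886 − 5(551.9) = 1126
  N₂: 14620 (inert)
  CO₂: 0 + 3(551.9) = 1656
  H₂O: 0 + 4(551.9) = 2207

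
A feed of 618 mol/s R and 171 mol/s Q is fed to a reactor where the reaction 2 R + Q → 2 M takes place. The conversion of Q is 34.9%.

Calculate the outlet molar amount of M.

Q reacted = 0.349 × 171 = 59.68 mol/s; ν_Q = −1, so ξ = 59.68/1 = 59.68 mol/s.
Outlet amounts (n = n₀ + ν ξ):
  R: 618 − 2(59.68) = 498.6
  Q: 171 − 1(59.68) = 111.3
  M: 0 + 2(59.68) = 119.4

119 mol/s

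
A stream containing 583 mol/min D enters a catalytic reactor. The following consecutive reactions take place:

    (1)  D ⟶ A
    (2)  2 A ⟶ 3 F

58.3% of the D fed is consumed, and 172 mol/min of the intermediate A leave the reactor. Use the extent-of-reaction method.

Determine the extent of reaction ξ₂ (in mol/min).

Conversion of D: D consumed = 1ξ₁ = 0.583 × 583 → ξ₁ = 339.9 mol/min.
A balance: n_A = 0 + 1ξ₁ − 2ξ₂ = 172 → ξ₂ = (1·339.9 − 172)/2 = 83.94 mol/min.
Outlet amounts (n = n₀ + Σ ν·ξ):
  D: 583 − 1(339.9) = 243.1
  A: 0 + 1(339.9) − 2(83.94) = 172
  F: 0 + 3(83.94) = 251.8

ξ₂ = 83.9 mol/min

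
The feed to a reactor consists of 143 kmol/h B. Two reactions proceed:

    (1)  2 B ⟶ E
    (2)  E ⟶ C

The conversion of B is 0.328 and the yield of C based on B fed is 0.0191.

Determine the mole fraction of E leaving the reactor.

0.173

Conversion of B: B consumed = 2ξ₁ = 0.328 × 143 → ξ₁ = 23.45 kmol/h.
Yield of C: 1ξ₂ / 143 = 0.0191 → ξ₂ = 2.731 kmol/h.
Outlet amounts (n = n₀ + Σ ν·ξ):
  B: 143 − 2(23.45) = 96.1
  E: 0 + 1(23.45) − 1(2.731) = 20.72
  C: 0 + 1(2.731) = 2.731
Total out = 119.5 kmol/h; y_E = 20.72 / 119.5 = 0.1733.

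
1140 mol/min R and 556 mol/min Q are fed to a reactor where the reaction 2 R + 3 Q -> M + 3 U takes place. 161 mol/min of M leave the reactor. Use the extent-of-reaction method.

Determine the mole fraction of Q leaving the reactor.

0.0476

For M: n = n₀ + 1ξ → 161 = 0 + 1ξ, giving ξ = 161 mol/min.
Outlet amounts (n = n₀ + ν ξ):
  R: 1140 − 2(161) = 818
  Q: 556 − 3(161) = 73
  M: 0 + 1(161) = 161
  U: 0 + 3(161) = 483
Total out = 1535 mol/min; y_Q = 73 / 1535 = 0.04756.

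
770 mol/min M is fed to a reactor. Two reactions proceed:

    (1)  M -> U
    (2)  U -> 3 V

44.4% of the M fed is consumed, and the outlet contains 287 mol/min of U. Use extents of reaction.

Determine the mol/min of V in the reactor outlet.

165 mol/min

Conversion of M: M consumed = 1ξ₁ = 0.444 × 770 → ξ₁ = 341.9 mol/min.
U balance: n_U = 0 + 1ξ₁ − 1ξ₂ = 287 → ξ₂ = (1·341.9 − 287)/1 = 54.88 mol/min.
Outlet amounts (n = n₀ + Σ ν·ξ):
  M: 770 − 1(341.9) = 428.1
  U: 0 + 1(341.9) − 1(54.88) = 287
  V: 0 + 3(54.88) = 164.6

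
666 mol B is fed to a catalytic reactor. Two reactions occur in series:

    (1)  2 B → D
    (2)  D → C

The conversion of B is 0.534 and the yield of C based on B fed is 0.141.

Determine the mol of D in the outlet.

83.9 mol

Conversion of B: B consumed = 2ξ₁ = 0.534 × 666 → ξ₁ = 177.8 mol.
Yield of C: 1ξ₂ / 666 = 0.141 → ξ₂ = 93.91 mol.
Outlet amounts (n = n₀ + Σ ν·ξ):
  B: 666 − 2(177.8) = 310.4
  D: 0 + 1(177.8) − 1(93.91) = 83.92
  C: 0 + 1(93.91) = 93.91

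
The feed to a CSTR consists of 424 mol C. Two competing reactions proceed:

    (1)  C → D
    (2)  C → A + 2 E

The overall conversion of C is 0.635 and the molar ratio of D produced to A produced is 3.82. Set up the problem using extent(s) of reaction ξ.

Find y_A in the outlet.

Conversion of C: C consumed = 0.635 × 424 = 269.2 mol = 1ξ₁ + 1ξ₂.
Selectivity: 1ξ₁ / (1ξ₂) = 3.82 → ξ₁ = 3.82 ξ₂.
Substitute: (1·3.82 + 1) ξ₂ = 269.2 → ξ₂ = 55.86 mol, ξ₁ = 213.4 mol.
Outlet amounts (n = n₀ + Σ ν·ξ):
  C: 424 − 1(213.4) − 1(55.86) = 154.8
  D: 0 + 1(213.4) = 213.4
  A: 0 + 1(55.86) = 55.86
  E: 0 + 2(55.86) = 111.7
Total out = 535.7 mol; y_A = 55.86 / 535.7 = 0.1043.

0.104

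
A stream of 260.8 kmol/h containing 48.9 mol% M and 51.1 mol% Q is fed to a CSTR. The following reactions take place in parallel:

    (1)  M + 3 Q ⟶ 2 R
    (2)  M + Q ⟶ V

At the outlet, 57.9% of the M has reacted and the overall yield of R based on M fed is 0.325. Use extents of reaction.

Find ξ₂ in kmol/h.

Yield of R: 2ξ₁ / 127.5 = 0.325 → ξ₁ = 20.72 kmol/h.
Conversion of M: 1ξ₁ + 1ξ₂ = 0.579 × 127.5 = 73.84 → ξ₂ = 53.12 kmol/h.
Outlet amounts (n = n₀ + Σ ν·ξ):
  M: 127.5 − 1(20.72) − 1(53.12) = 53.69
  Q: 133.3 − 3(20.72) − 1(53.12) = 17.98
  R: 0 + 2(20.72) = 41.45
  V: 0 + 1(53.12) = 53.12

ξ₂ = 53.1 kmol/h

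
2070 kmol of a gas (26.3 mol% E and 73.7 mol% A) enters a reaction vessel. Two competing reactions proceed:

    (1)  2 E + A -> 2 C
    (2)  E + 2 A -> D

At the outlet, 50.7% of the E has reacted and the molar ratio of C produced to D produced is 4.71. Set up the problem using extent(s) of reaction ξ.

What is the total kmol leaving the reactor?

1860 kmol

Conversion of E: E consumed = 0.507 × 544.4 = 276 kmol = 2ξ₁ + 1ξ₂.
Selectivity: 2ξ₁ / (1ξ₂) = 4.71 → ξ₁ = 2.355 ξ₂.
Substitute: (2·2.355 + 1) ξ₂ = 276 → ξ₂ = 48.34 kmol, ξ₁ = 113.8 kmol.
Outlet amounts (n = n₀ + Σ ν·ξ):
  E: 544.4 − 2(113.8) − 1(48.34) = 268.4
  A: 1526 − 1(113.8) − 2(48.34) = 1315
  C: 0 + 2(113.8) = 227.7
  D: 0 + 1(48.34) = 48.34
Total out = 268.4 + 1315 + 227.7 + 48.34 = 1859 kmol.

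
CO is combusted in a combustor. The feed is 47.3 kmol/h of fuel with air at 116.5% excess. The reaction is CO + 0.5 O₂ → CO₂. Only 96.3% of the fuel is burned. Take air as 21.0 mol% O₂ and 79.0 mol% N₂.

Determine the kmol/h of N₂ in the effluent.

193 kmol/h

Stoichiometric O₂ = 0.5 × 47.3 = 23.65 kmol/h; O₂ fed = 23.65 × 2.165 = 51.2 kmol/h.
N₂ fed = 51.2 × 79/21 = 192.6 kmol/h.
Fuel reacted = 0.963 × 47.3 → ξ = 45.55 kmol/h.
Outlet (n = n₀ + ν ξ):
  CO: 47.3 − 1(45.55) = 1.75
  O₂: 51.2 − 0.5(45.55) = 28.43
  N₂: 192.6 (inert)
  CO₂: 0 + 1(45.55) = 45.55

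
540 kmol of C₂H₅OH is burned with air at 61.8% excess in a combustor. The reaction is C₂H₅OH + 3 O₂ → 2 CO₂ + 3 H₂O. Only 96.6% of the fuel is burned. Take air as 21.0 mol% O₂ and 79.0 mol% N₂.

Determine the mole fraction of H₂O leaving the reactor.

Stoichiometric O₂ = 3 × 540 = 1620 kmol; O₂ fed = 1620 × 1.618 = 2621 kmol.
N₂ fed = 2621 × 79/21 = 9861 kmol.
Fuel reacted = 0.966 × 540 → ξ = 521.6 kmol.
Outlet (n = n₀ + ν ξ):
  C₂H₅OH: 540 − 1(521.6) = 18.36
  O₂: 2621 − 3(521.6) = 1056
  N₂: 9861 (inert)
  CO₂: 0 + 2(521.6) = 1043
  H₂O: 0 + 3(521.6) = 1565
Total out = 13540 kmol; y_H₂O = 1565 / 13540 = 0.1155.

0.116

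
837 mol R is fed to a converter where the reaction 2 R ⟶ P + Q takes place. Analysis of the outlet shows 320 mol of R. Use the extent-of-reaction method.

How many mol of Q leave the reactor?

For R: n = n₀ − 2ξ → 320 = 837 − 2ξ, giving ξ = 258.5 mol.
Outlet amounts (n = n₀ + ν ξ):
  R: 837 − 2(258.5) = 320
  P: 0 + 1(258.5) = 258.5
  Q: 0 + 1(258.5) = 258.5

258 mol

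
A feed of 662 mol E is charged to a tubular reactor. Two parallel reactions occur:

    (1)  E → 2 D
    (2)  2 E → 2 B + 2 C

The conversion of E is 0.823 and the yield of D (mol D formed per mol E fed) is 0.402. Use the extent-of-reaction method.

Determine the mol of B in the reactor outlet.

412 mol

Yield of D: 2ξ₁ / 662 = 0.402 → ξ₁ = 133.1 mol.
Conversion of E: 1ξ₁ + 2ξ₂ = 0.823 × 662 = 544.8 → ξ₂ = 205.9 mol.
Outlet amounts (n = n₀ + Σ ν·ξ):
  E: 662 − 1(133.1) − 2(205.9) = 117.2
  D: 0 + 2(133.1) = 266.1
  B: 0 + 2(205.9) = 411.8
  C: 0 + 2(205.9) = 411.8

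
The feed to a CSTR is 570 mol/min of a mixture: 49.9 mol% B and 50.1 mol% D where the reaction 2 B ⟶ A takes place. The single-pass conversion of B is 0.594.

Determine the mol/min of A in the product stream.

84.5 mol/min

B reacted = 0.594 × 284.4 = 169 mol/min; ν_B = −2, so ξ = 169/2 = 84.48 mol/min.
Outlet amounts (n = n₀ + ν ξ):
  B: 284.4 − 2(84.48) = 115.5
  A: 0 + 1(84.48) = 84.48
  D: 285.6 (inert)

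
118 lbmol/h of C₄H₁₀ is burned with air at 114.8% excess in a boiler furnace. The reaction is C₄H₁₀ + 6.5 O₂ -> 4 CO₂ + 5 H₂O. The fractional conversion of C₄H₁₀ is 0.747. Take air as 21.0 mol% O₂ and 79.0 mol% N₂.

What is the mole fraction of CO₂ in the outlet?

0.0436

Stoichiometric O₂ = 6.5 × 118 = 767 lbmol/h; O₂ fed = 767 × 2.148 = 1648 lbmol/h.
N₂ fed = 1648 × 79/21 = 6198 lbmol/h.
Fuel reacted = 0.747 × 118 → ξ = 88.15 lbmol/h.
Outlet (n = n₀ + ν ξ):
  C₄H₁₀: 118 − 1(88.15) = 29.85
  O₂: 1648 − 6.5(88.15) = 1075
  N₂: 6198 (inert)
  CO₂: 0 + 4(88.15) = 352.6
  H₂O: 0 + 5(88.15) = 440.7
Total out = 8096 lbmol/h; y_CO₂ = 352.6 / 8096 = 0.04355.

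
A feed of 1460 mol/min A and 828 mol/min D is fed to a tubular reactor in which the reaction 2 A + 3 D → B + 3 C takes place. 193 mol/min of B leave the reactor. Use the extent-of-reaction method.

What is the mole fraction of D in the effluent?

For B: n = n₀ + 1ξ → 193 = 0 + 1ξ, giving ξ = 193 mol/min.
Outlet amounts (n = n₀ + ν ξ):
  A: 1460 − 2(193) = 1074
  D: 828 − 3(193) = 249
  B: 0 + 1(193) = 193
  C: 0 + 3(193) = 579
Total out = 2095 mol/min; y_D = 249 / 2095 = 0.1189.

0.119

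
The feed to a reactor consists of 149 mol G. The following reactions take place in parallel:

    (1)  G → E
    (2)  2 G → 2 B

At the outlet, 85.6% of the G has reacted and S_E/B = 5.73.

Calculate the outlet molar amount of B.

Conversion of G: G consumed = 0.856 × 149 = 127.5 mol = 1ξ₁ + 2ξ₂.
Selectivity: 1ξ₁ / (2ξ₂) = 5.73 → ξ₁ = 11.46 ξ₂.
Substitute: (1·11.46 + 2) ξ₂ = 127.5 → ξ₂ = 9.476 mol, ξ₁ = 108.6 mol.
Outlet amounts (n = n₀ + Σ ν·ξ):
  G: 149 − 1(108.6) − 2(9.476) = 21.46
  E: 0 + 1(108.6) = 108.6
  B: 0 + 2(9.476) = 18.95

19 mol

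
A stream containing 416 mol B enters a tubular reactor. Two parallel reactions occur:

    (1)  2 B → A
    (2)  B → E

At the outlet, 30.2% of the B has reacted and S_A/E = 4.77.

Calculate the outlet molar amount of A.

Conversion of B: B consumed = 0.302 × 416 = 125.6 mol = 2ξ₁ + 1ξ₂.
Selectivity: 1ξ₁ / (1ξ₂) = 4.77 → ξ₁ = 4.77 ξ₂.
Substitute: (2·4.77 + 1) ξ₂ = 125.6 → ξ₂ = 11.92 mol, ξ₁ = 56.86 mol.
Outlet amounts (n = n₀ + Σ ν·ξ):
  B: 416 − 2(56.86) − 1(11.92) = 290.4
  A: 0 + 1(56.86) = 56.86
  E: 0 + 1(11.92) = 11.92

56.9 mol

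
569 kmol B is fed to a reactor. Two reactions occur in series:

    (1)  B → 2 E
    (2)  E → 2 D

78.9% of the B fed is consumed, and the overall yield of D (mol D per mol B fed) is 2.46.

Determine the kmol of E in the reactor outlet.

198 kmol

Conversion of B: B consumed = 1ξ₁ = 0.789 × 569 → ξ₁ = 448.9 kmol.
Yield of D: 2ξ₂ / 569 = 2.46 → ξ₂ = 699.9 kmol.
Outlet amounts (n = n₀ + Σ ν·ξ):
  B: 569 − 1(448.9) = 120.1
  E: 0 + 2(448.9) − 1(699.9) = 198
  D: 0 + 2(699.9) = 1400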